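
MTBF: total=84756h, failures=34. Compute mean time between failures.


Formula: MTBF = Total operating time / Number of failures
MTBF = 84756 / 34
MTBF = 2492.82 hours

2492.82 hours


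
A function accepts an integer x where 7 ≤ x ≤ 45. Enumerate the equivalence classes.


Valid range: [7, 45]
Class 1: x < 7 — invalid
Class 2: 7 ≤ x ≤ 45 — valid
Class 3: x > 45 — invalid
Total equivalence classes: 3

3 equivalence classes


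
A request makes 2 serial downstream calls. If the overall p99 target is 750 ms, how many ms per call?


Formula: per_stage = total_budget / stages
per_stage = 750 / 2
per_stage = 375.0 ms

375.0 ms


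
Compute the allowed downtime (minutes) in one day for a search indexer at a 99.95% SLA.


Formula: allowed downtime = period * (100 - SLA) / 100
Period (day) = 1440 minutes
Unavailability fraction = (100 - 99.95) / 100
Allowed downtime = 1440 * (100 - 99.95) / 100
Allowed downtime = 0.72 minutes

0.72 minutes


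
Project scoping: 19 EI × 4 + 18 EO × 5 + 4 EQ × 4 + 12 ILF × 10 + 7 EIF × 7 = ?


UFP = EI*4 + EO*5 + EQ*4 + ILF*10 + EIF*7
UFP = 19*4 + 18*5 + 4*4 + 12*10 + 7*7
UFP = 76 + 90 + 16 + 120 + 49
UFP = 351

351


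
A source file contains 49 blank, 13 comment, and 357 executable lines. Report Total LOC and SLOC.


Total LOC = blank + comment + code
Total LOC = 49 + 13 + 357 = 419
SLOC (source only) = code = 357

Total LOC: 419, SLOC: 357


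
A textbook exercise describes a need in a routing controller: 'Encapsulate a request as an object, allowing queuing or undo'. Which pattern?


This matches the Command pattern

Command


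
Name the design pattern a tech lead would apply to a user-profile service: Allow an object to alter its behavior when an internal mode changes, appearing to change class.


This matches the State pattern

State


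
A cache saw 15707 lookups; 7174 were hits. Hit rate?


Formula: hit rate = hits / (hits + misses) * 100
hit rate = 7174 / (7174 + 8533) * 100
hit rate = 7174 / 15707 * 100
hit rate = 45.67%

45.67%


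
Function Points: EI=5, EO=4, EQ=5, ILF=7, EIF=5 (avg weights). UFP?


UFP = EI*4 + EO*5 + EQ*4 + ILF*10 + EIF*7
UFP = 5*4 + 4*5 + 5*4 + 7*10 + 5*7
UFP = 20 + 20 + 20 + 70 + 35
UFP = 165

165


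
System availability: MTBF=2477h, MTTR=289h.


Availability = MTBF / (MTBF + MTTR)
Availability = 2477 / (2477 + 289)
Availability = 2477 / 2766
Availability = 89.5517%

89.5517%


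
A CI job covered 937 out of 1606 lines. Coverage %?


Coverage = covered / total * 100
Coverage = 937 / 1606 * 100
Coverage = 58.34%

58.34%


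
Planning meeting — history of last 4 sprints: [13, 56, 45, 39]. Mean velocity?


Formula: Avg velocity = Total points / Number of sprints
Points: [13, 56, 45, 39]
Sum = 13 + 56 + 45 + 39 = 153
Avg velocity = 153 / 4 = 38.25 points/sprint

38.25 points/sprint


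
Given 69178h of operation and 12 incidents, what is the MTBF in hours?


Formula: MTBF = Total operating time / Number of failures
MTBF = 69178 / 12
MTBF = 5764.83 hours

5764.83 hours


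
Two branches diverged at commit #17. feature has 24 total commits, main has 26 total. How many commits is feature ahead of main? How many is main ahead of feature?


Common ancestor: commit #17
feature commits after divergence: 24 - 17 = 7
main commits after divergence: 26 - 17 = 9
feature is 7 commits ahead of main
main is 9 commits ahead of feature

feature ahead: 7, main ahead: 9


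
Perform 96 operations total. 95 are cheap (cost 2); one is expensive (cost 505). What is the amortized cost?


Formula: Amortized cost = Total cost / Operations
Total cost = (95 * 2) + (1 * 505)
Total cost = 190 + 505 = 695
Amortized = 695 / 96 = 7.2396

7.2396


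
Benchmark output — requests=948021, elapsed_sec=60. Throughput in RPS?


Formula: throughput = requests / seconds
throughput = 948021 / 60
throughput = 15800.35 requests/second

15800.35 requests/second


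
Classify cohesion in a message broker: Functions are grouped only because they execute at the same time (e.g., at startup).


Reasoning: Related by timing only
Type: Temporal cohesion

Temporal cohesion


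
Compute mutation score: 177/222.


Mutation score = killed / total * 100
Mutation score = 177 / 222 * 100
Mutation score = 79.73%

79.73%


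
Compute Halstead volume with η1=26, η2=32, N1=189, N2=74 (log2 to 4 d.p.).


Formula: V = N * log2(η), where N = N1 + N2 and η = η1 + η2
η = 26 + 32 = 58
N = 189 + 74 = 263
log2(58) ≈ 5.8580
V = 263 * 5.8580 = 1540.65

1540.65


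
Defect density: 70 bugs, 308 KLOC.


Defect density = defects / KLOC
Defect density = 70 / 308
Defect density = 0.227 defects/KLOC

0.227 defects/KLOC


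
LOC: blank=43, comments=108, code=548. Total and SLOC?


Total LOC = blank + comment + code
Total LOC = 43 + 108 + 548 = 699
SLOC (source only) = code = 548

Total LOC: 699, SLOC: 548


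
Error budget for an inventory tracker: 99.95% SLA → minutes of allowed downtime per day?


Formula: allowed downtime = period * (100 - SLA) / 100
Period (day) = 1440 minutes
Unavailability fraction = (100 - 99.95) / 100
Allowed downtime = 1440 * (100 - 99.95) / 100
Allowed downtime = 0.72 minutes

0.72 minutes


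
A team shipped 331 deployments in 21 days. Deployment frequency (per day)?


Formula: deployments per day = releases / days
= 331 / 21
= 15.762 deploys/day
(equivalently, 110.33 deploys/week)

15.762 deploys/day


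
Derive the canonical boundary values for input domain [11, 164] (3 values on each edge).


Range: [11, 164]
Boundaries: just below min, min, min+1, max-1, max, just above max
Values: [10, 11, 12, 163, 164, 165]

[10, 11, 12, 163, 164, 165]


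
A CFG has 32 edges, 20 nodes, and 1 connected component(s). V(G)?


Formula: V(G) = E - N + 2P
V(G) = 32 - 20 + 2*1
V(G) = 12 + 2
V(G) = 14

14


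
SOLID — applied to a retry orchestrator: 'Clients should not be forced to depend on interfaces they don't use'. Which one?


This describes the Interface Segregation Principle (ISP)

Interface Segregation Principle (ISP)


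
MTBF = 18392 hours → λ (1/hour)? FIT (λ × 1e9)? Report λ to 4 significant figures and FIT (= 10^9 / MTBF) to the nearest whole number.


Formula: λ = 1 / MTBF; FIT = λ × 1e9 = 1e9 / MTBF
λ = 1 / 18392 ≈ 5.437e-05 failures/hour
FIT = 1e9 / 18392 ≈ 54371 failures per 1e9 hours (nearest whole number)

λ = 5.437e-05 /h, FIT = 54371


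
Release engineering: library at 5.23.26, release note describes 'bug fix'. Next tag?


Current: 5.23.26
Change category: 'bug fix' → patch bump
SemVer rule: patch bump → increment PATCH (MAJOR and MINOR unchanged)
New: 5.23.27

5.23.27


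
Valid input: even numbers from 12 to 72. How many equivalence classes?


Constraint: even integers in [12, 72]
Class 1: x < 12 — out-of-range invalid
Class 2: x in [12,72] but odd — wrong type invalid
Class 3: x in [12,72] and even — valid
Class 4: x > 72 — out-of-range invalid
Total equivalence classes: 4

4 equivalence classes


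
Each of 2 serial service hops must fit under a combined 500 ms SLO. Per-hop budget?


Formula: per_stage = total_budget / stages
per_stage = 500 / 2
per_stage = 250.0 ms

250.0 ms


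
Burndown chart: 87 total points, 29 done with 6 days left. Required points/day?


Formula: Required rate = Remaining points / Days left
Remaining = 87 - 29 = 58 points
Required rate = 58 / 6 = 9.67 points/day

9.67 points/day


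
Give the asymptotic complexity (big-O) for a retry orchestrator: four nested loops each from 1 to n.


Reasoning: four levels of nesting
Complexity: O(n^4)

O(n^4)


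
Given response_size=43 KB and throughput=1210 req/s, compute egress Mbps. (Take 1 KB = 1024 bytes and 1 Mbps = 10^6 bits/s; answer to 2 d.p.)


Formula: Mbps = payload_bytes * RPS * 8 / 1e6
Payload per request = 43 KB = 43 * 1024 = 44032 bytes
Total bytes/sec = 44032 * 1210 = 53278720
Total bits/sec = 53278720 * 8 = 426229760
Mbps = 426229760 / 1e6 = 426.23

426.23 Mbps


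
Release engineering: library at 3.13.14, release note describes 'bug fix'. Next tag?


Current: 3.13.14
Change category: 'bug fix' → patch bump
SemVer rule: patch bump → increment PATCH (MAJOR and MINOR unchanged)
New: 3.13.15

3.13.15


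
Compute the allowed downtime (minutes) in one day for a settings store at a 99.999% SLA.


Formula: allowed downtime = period * (100 - SLA) / 100
Period (day) = 1440 minutes
Unavailability fraction = (100 - 99.999) / 100
Allowed downtime = 1440 * (100 - 99.999) / 100
Allowed downtime = 0.0144 minutes

0.0144 minutes


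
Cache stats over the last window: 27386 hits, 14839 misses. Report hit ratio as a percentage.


Formula: hit rate = hits / (hits + misses) * 100
hit rate = 27386 / (27386 + 14839) * 100
hit rate = 27386 / 42225 * 100
hit rate = 64.86%

64.86%


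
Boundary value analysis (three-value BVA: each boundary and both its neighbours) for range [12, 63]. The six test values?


Range: [12, 63]
Boundaries: just below min, min, min+1, max-1, max, just above max
Values: [11, 12, 13, 62, 63, 64]

[11, 12, 13, 62, 63, 64]


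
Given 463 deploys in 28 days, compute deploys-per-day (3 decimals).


Formula: deployments per day = releases / days
= 463 / 28
= 16.536 deploys/day
(equivalently, 115.75 deploys/week)

16.536 deploys/day


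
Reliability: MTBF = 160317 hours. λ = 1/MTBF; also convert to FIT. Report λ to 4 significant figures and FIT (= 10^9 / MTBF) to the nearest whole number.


Formula: λ = 1 / MTBF; FIT = λ × 1e9 = 1e9 / MTBF
λ = 1 / 160317 ≈ 6.238e-06 failures/hour
FIT = 1e9 / 160317 ≈ 6238 failures per 1e9 hours (nearest whole number)

λ = 6.238e-06 /h, FIT = 6238


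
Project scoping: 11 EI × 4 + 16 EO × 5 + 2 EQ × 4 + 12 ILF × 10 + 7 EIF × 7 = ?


UFP = EI*4 + EO*5 + EQ*4 + ILF*10 + EIF*7
UFP = 11*4 + 16*5 + 2*4 + 12*10 + 7*7
UFP = 44 + 80 + 8 + 120 + 49
UFP = 301

301


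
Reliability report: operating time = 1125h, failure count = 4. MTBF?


Formula: MTBF = Total operating time / Number of failures
MTBF = 1125 / 4
MTBF = 281.25 hours

281.25 hours


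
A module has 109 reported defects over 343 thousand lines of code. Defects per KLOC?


Defect density = defects / KLOC
Defect density = 109 / 343
Defect density = 0.318 defects/KLOC

0.318 defects/KLOC


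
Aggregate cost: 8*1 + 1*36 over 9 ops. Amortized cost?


Formula: Amortized cost = Total cost / Operations
Total cost = (8 * 1) + (1 * 36)
Total cost = 8 + 36 = 44
Amortized = 44 / 9 = 4.8889

4.8889


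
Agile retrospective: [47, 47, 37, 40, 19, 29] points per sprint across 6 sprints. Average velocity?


Formula: Avg velocity = Total points / Number of sprints
Points: [47, 47, 37, 40, 19, 29]
Sum = 47 + 47 + 37 + 40 + 19 + 29 = 219
Avg velocity = 219 / 6 = 36.5 points/sprint

36.5 points/sprint


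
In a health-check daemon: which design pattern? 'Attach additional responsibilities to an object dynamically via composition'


This matches the Decorator pattern

Decorator


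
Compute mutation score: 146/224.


Mutation score = killed / total * 100
Mutation score = 146 / 224 * 100
Mutation score = 65.18%

65.18%


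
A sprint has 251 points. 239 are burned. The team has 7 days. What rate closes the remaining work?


Formula: Required rate = Remaining points / Days left
Remaining = 251 - 239 = 12 points
Required rate = 12 / 7 = 1.71 points/day

1.71 points/day


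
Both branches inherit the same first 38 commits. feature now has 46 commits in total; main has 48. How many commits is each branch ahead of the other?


Common ancestor: commit #38
feature commits after divergence: 46 - 38 = 8
main commits after divergence: 48 - 38 = 10
feature is 8 commits ahead of main
main is 10 commits ahead of feature

feature ahead: 8, main ahead: 10


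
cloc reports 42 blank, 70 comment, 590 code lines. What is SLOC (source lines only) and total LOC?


Total LOC = blank + comment + code
Total LOC = 42 + 70 + 590 = 702
SLOC (source only) = code = 590

Total LOC: 702, SLOC: 590


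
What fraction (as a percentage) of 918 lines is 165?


Coverage = covered / total * 100
Coverage = 165 / 918 * 100
Coverage = 17.97%

17.97%


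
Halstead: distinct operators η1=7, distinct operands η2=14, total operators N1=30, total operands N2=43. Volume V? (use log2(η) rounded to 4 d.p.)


Formula: V = N * log2(η), where N = N1 + N2 and η = η1 + η2
η = 7 + 14 = 21
N = 30 + 43 = 73
log2(21) ≈ 4.3923
V = 73 * 4.3923 = 320.64

320.64


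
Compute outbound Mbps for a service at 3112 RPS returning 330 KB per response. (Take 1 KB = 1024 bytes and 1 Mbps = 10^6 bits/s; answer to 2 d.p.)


Formula: Mbps = payload_bytes * RPS * 8 / 1e6
Payload per request = 330 KB = 330 * 1024 = 337920 bytes
Total bytes/sec = 337920 * 3112 = 1051607040
Total bits/sec = 1051607040 * 8 = 8412856320
Mbps = 8412856320 / 1e6 = 8412.86

8412.86 Mbps


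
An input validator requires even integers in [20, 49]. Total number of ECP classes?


Constraint: even integers in [20, 49]
Class 1: x < 20 — out-of-range invalid
Class 2: x in [20,49] but odd — wrong type invalid
Class 3: x in [20,49] and even — valid
Class 4: x > 49 — out-of-range invalid
Total equivalence classes: 4

4 equivalence classes


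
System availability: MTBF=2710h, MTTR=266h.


Availability = MTBF / (MTBF + MTTR)
Availability = 2710 / (2710 + 266)
Availability = 2710 / 2976
Availability = 91.0618%

91.0618%


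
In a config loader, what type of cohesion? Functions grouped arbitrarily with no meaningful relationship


Reasoning: Worst: random grouping
Type: Coincidental cohesion

Coincidental cohesion


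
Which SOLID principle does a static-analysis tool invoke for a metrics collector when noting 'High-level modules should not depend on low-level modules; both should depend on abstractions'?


This describes the Dependency Inversion Principle (DIP)

Dependency Inversion Principle (DIP)


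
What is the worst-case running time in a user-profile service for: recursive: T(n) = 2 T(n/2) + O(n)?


Reasoning: master theorem case 2 (merge-sort recurrence)
Complexity: O(n log n)

O(n log n)


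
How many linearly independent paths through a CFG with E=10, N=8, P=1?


Formula: V(G) = E - N + 2P
V(G) = 10 - 8 + 2*1
V(G) = 2 + 2
V(G) = 4

4


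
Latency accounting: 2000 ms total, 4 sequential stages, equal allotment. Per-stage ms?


Formula: per_stage = total_budget / stages
per_stage = 2000 / 4
per_stage = 500.0 ms

500.0 ms


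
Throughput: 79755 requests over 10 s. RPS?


Formula: throughput = requests / seconds
throughput = 79755 / 10
throughput = 7975.5 requests/second

7975.5 requests/second


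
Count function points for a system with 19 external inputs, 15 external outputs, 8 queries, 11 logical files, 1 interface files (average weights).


UFP = EI*4 + EO*5 + EQ*4 + ILF*10 + EIF*7
UFP = 19*4 + 15*5 + 8*4 + 11*10 + 1*7
UFP = 76 + 75 + 32 + 110 + 7
UFP = 300

300


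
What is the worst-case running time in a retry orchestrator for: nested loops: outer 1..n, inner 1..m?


Reasoning: product of independent bounds
Complexity: O(n*m)

O(n*m)


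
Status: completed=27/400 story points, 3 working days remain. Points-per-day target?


Formula: Required rate = Remaining points / Days left
Remaining = 400 - 27 = 373 points
Required rate = 373 / 3 = 124.33 points/day

124.33 points/day


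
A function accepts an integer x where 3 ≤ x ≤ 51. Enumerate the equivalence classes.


Valid range: [3, 51]
Class 1: x < 3 — invalid
Class 2: 3 ≤ x ≤ 51 — valid
Class 3: x > 51 — invalid
Total equivalence classes: 3

3 equivalence classes


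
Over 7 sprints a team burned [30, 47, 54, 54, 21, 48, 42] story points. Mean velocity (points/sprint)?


Formula: Avg velocity = Total points / Number of sprints
Points: [30, 47, 54, 54, 21, 48, 42]
Sum = 30 + 47 + 54 + 54 + 21 + 48 + 42 = 296
Avg velocity = 296 / 7 = 42.29 points/sprint

42.29 points/sprint


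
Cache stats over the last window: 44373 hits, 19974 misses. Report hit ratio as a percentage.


Formula: hit rate = hits / (hits + misses) * 100
hit rate = 44373 / (44373 + 19974) * 100
hit rate = 44373 / 64347 * 100
hit rate = 68.96%

68.96%


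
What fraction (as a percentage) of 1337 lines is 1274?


Coverage = covered / total * 100
Coverage = 1274 / 1337 * 100
Coverage = 95.29%

95.29%


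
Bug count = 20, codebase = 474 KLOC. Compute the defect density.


Defect density = defects / KLOC
Defect density = 20 / 474
Defect density = 0.042 defects/KLOC

0.042 defects/KLOC


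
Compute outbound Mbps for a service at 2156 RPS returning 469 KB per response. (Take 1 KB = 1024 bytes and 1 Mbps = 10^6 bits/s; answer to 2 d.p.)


Formula: Mbps = payload_bytes * RPS * 8 / 1e6
Payload per request = 469 KB = 469 * 1024 = 480256 bytes
Total bytes/sec = 480256 * 2156 = 1035431936
Total bits/sec = 1035431936 * 8 = 8283455488
Mbps = 8283455488 / 1e6 = 8283.46

8283.46 Mbps


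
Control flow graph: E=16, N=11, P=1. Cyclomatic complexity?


Formula: V(G) = E - N + 2P
V(G) = 16 - 11 + 2*1
V(G) = 5 + 2
V(G) = 7

7


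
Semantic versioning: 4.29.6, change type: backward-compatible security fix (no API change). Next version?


Current: 4.29.6
Change category: 'backward-compatible security fix (no API change)' → patch bump
SemVer rule: patch bump → increment PATCH (MAJOR and MINOR unchanged)
New: 4.29.7

4.29.7


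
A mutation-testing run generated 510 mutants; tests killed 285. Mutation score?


Mutation score = killed / total * 100
Mutation score = 285 / 510 * 100
Mutation score = 55.88%

55.88%


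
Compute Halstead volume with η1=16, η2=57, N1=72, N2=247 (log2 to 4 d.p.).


Formula: V = N * log2(η), where N = N1 + N2 and η = η1 + η2
η = 16 + 57 = 73
N = 72 + 247 = 319
log2(73) ≈ 6.1898
V = 319 * 6.1898 = 1974.55

1974.55


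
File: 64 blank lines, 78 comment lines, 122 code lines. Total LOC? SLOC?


Total LOC = blank + comment + code
Total LOC = 64 + 78 + 122 = 264
SLOC (source only) = code = 122

Total LOC: 264, SLOC: 122


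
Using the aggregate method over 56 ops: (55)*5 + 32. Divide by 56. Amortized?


Formula: Amortized cost = Total cost / Operations
Total cost = (55 * 5) + (1 * 32)
Total cost = 275 + 32 = 307
Amortized = 307 / 56 = 5.4821

5.4821


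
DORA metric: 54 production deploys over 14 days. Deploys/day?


Formula: deployments per day = releases / days
= 54 / 14
= 3.857 deploys/day
(equivalently, 27.0 deploys/week)

3.857 deploys/day


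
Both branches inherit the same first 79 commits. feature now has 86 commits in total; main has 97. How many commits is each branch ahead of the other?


Common ancestor: commit #79
feature commits after divergence: 86 - 79 = 7
main commits after divergence: 97 - 79 = 18
feature is 7 commits ahead of main
main is 18 commits ahead of feature

feature ahead: 7, main ahead: 18


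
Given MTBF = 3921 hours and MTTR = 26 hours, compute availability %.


Availability = MTBF / (MTBF + MTTR)
Availability = 3921 / (3921 + 26)
Availability = 3921 / 3947
Availability = 99.3413%

99.3413%


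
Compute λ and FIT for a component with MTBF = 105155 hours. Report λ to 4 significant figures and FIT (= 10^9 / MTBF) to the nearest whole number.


Formula: λ = 1 / MTBF; FIT = λ × 1e9 = 1e9 / MTBF
λ = 1 / 105155 ≈ 9.510e-06 failures/hour
FIT = 1e9 / 105155 ≈ 9510 failures per 1e9 hours (nearest whole number)

λ = 9.510e-06 /h, FIT = 9510


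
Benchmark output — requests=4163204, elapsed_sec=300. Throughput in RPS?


Formula: throughput = requests / seconds
throughput = 4163204 / 300
throughput = 13877.35 requests/second

13877.35 requests/second


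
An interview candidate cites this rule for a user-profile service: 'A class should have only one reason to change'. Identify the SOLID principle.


This describes the Single Responsibility Principle (SRP)

Single Responsibility Principle (SRP)


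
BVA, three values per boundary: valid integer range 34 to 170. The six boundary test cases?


Range: [34, 170]
Boundaries: just below min, min, min+1, max-1, max, just above max
Values: [33, 34, 35, 169, 170, 171]

[33, 34, 35, 169, 170, 171]


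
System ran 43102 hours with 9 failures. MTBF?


Formula: MTBF = Total operating time / Number of failures
MTBF = 43102 / 9
MTBF = 4789.11 hours

4789.11 hours


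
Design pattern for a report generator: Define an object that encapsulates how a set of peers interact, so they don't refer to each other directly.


This matches the Mediator pattern

Mediator


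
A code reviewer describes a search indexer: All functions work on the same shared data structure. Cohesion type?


Reasoning: Functions share data
Type: Communicational cohesion

Communicational cohesion


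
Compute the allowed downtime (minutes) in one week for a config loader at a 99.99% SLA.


Formula: allowed downtime = period * (100 - SLA) / 100
Period (week) = 10080 minutes
Unavailability fraction = (100 - 99.99) / 100
Allowed downtime = 10080 * (100 - 99.99) / 100
Allowed downtime = 1.008 minutes

1.008 minutes


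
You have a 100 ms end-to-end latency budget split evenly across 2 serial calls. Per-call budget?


Formula: per_stage = total_budget / stages
per_stage = 100 / 2
per_stage = 50.0 ms

50.0 ms


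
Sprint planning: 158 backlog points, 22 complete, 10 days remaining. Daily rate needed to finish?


Formula: Required rate = Remaining points / Days left
Remaining = 158 - 22 = 136 points
Required rate = 136 / 10 = 13.6 points/day

13.6 points/day


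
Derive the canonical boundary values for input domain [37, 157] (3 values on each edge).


Range: [37, 157]
Boundaries: just below min, min, min+1, max-1, max, just above max
Values: [36, 37, 38, 156, 157, 158]

[36, 37, 38, 156, 157, 158]


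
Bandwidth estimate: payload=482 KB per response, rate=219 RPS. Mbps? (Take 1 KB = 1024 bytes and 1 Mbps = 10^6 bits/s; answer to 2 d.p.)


Formula: Mbps = payload_bytes * RPS * 8 / 1e6
Payload per request = 482 KB = 482 * 1024 = 493568 bytes
Total bytes/sec = 493568 * 219 = 108091392
Total bits/sec = 108091392 * 8 = 864731136
Mbps = 864731136 / 1e6 = 864.73

864.73 Mbps


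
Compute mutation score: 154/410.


Mutation score = killed / total * 100
Mutation score = 154 / 410 * 100
Mutation score = 37.56%

37.56%


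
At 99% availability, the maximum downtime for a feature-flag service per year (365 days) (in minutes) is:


Formula: allowed downtime = period * (100 - SLA) / 100
Period (year (365 days)) = 525600 minutes
Unavailability fraction = (100 - 99.0) / 100
Allowed downtime = 525600 * (100 - 99.0) / 100
Allowed downtime = 5256.0 minutes

5256.0 minutes


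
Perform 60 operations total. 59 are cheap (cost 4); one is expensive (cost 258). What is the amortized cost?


Formula: Amortized cost = Total cost / Operations
Total cost = (59 * 4) + (1 * 258)
Total cost = 236 + 258 = 494
Amortized = 494 / 60 = 8.2333

8.2333


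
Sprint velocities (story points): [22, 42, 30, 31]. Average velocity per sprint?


Formula: Avg velocity = Total points / Number of sprints
Points: [22, 42, 30, 31]
Sum = 22 + 42 + 30 + 31 = 125
Avg velocity = 125 / 4 = 31.25 points/sprint

31.25 points/sprint


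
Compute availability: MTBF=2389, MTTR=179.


Availability = MTBF / (MTBF + MTTR)
Availability = 2389 / (2389 + 179)
Availability = 2389 / 2568
Availability = 93.0296%

93.0296%


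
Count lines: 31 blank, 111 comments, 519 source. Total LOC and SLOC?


Total LOC = blank + comment + code
Total LOC = 31 + 111 + 519 = 661
SLOC (source only) = code = 519

Total LOC: 661, SLOC: 519


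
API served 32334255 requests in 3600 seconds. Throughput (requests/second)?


Formula: throughput = requests / seconds
throughput = 32334255 / 3600
throughput = 8981.74 requests/second

8981.74 requests/second


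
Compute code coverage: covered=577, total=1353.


Coverage = covered / total * 100
Coverage = 577 / 1353 * 100
Coverage = 42.65%

42.65%


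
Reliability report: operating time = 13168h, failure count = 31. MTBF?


Formula: MTBF = Total operating time / Number of failures
MTBF = 13168 / 31
MTBF = 424.77 hours

424.77 hours


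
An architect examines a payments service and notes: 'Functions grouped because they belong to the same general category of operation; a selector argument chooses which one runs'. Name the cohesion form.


Reasoning: Grouped by category of activity, not by data or sequence
Type: Logical cohesion

Logical cohesion


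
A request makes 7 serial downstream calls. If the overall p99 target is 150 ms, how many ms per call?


Formula: per_stage = total_budget / stages
per_stage = 150 / 7
per_stage = 21.43 ms

21.43 ms


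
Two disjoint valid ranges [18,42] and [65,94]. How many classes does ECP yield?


Valid ranges: [18,42] and [65,94]
Class 1: x < 18 — invalid
Class 2: 18 ≤ x ≤ 42 — valid
Class 3: 42 < x < 65 — invalid (gap between ranges)
Class 4: 65 ≤ x ≤ 94 — valid
Class 5: x > 94 — invalid
Total equivalence classes: 5

5 equivalence classes


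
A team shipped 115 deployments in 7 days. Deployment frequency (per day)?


Formula: deployments per day = releases / days
= 115 / 7
= 16.429 deploys/day
(equivalently, 115.0 deploys/week)

16.429 deploys/day


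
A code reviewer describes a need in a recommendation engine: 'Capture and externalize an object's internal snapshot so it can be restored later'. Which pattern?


This matches the Memento pattern

Memento


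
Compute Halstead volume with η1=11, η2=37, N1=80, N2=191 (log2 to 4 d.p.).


Formula: V = N * log2(η), where N = N1 + N2 and η = η1 + η2
η = 11 + 37 = 48
N = 80 + 191 = 271
log2(48) ≈ 5.5850
V = 271 * 5.5850 = 1513.54

1513.54


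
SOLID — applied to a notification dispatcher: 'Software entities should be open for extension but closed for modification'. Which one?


This describes the Open/Closed Principle (OCP)

Open/Closed Principle (OCP)


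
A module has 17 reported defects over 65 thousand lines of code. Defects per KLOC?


Defect density = defects / KLOC
Defect density = 17 / 65
Defect density = 0.262 defects/KLOC

0.262 defects/KLOC


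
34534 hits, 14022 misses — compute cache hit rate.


Formula: hit rate = hits / (hits + misses) * 100
hit rate = 34534 / (34534 + 14022) * 100
hit rate = 34534 / 48556 * 100
hit rate = 71.12%

71.12%


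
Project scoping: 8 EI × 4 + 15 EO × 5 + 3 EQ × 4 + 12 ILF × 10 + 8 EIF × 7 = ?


UFP = EI*4 + EO*5 + EQ*4 + ILF*10 + EIF*7
UFP = 8*4 + 15*5 + 3*4 + 12*10 + 8*7
UFP = 32 + 75 + 12 + 120 + 56
UFP = 295

295


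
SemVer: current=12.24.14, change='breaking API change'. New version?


Current: 12.24.14
Change category: 'breaking API change' → major bump
SemVer rule: major bump → increment MAJOR, reset MINOR and PATCH to 0
New: 13.0.0

13.0.0


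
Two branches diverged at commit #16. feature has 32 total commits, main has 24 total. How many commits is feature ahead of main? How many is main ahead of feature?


Common ancestor: commit #16
feature commits after divergence: 32 - 16 = 16
main commits after divergence: 24 - 16 = 8
feature is 16 commits ahead of main
main is 8 commits ahead of feature

feature ahead: 16, main ahead: 8


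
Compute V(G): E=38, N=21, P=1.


Formula: V(G) = E - N + 2P
V(G) = 38 - 21 + 2*1
V(G) = 17 + 2
V(G) = 19

19


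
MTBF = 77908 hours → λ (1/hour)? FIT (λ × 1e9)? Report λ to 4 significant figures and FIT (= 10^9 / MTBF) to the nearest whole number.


Formula: λ = 1 / MTBF; FIT = λ × 1e9 = 1e9 / MTBF
λ = 1 / 77908 ≈ 1.284e-05 failures/hour
FIT = 1e9 / 77908 ≈ 12836 failures per 1e9 hours (nearest whole number)

λ = 1.284e-05 /h, FIT = 12836


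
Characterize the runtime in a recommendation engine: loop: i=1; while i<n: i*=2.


Reasoning: i doubles each step so iterations are log2(n)
Complexity: O(log n)

O(log n)


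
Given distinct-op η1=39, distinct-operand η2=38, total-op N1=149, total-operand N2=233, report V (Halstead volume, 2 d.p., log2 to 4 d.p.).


Formula: V = N * log2(η), where N = N1 + N2 and η = η1 + η2
η = 39 + 38 = 77
N = 149 + 233 = 382
log2(77) ≈ 6.2668
V = 382 * 6.2668 = 2393.92

2393.92


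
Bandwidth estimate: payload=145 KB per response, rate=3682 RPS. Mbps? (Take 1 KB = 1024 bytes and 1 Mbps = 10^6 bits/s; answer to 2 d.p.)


Formula: Mbps = payload_bytes * RPS * 8 / 1e6
Payload per request = 145 KB = 145 * 1024 = 148480 bytes
Total bytes/sec = 148480 * 3682 = 546703360
Total bits/sec = 546703360 * 8 = 4373626880
Mbps = 4373626880 / 1e6 = 4373.63

4373.63 Mbps


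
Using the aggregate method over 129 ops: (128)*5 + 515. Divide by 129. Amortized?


Formula: Amortized cost = Total cost / Operations
Total cost = (128 * 5) + (1 * 515)
Total cost = 640 + 515 = 1155
Amortized = 1155 / 129 = 8.9535

8.9535


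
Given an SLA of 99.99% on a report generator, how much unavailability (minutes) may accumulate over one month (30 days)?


Formula: allowed downtime = period * (100 - SLA) / 100
Period (month (30 days)) = 43200 minutes
Unavailability fraction = (100 - 99.99) / 100
Allowed downtime = 43200 * (100 - 99.99) / 100
Allowed downtime = 4.32 minutes

4.32 minutes


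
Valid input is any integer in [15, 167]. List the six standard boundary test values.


Range: [15, 167]
Boundaries: just below min, min, min+1, max-1, max, just above max
Values: [14, 15, 16, 166, 167, 168]

[14, 15, 16, 166, 167, 168]


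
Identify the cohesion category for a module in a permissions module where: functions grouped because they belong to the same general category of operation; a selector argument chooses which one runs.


Reasoning: Grouped by category of activity, not by data or sequence
Type: Logical cohesion

Logical cohesion


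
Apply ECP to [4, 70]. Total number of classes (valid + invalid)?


Valid range: [4, 70]
Class 1: x < 4 — invalid
Class 2: 4 ≤ x ≤ 70 — valid
Class 3: x > 70 — invalid
Total equivalence classes: 3

3 equivalence classes


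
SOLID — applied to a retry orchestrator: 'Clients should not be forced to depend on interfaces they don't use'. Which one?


This describes the Interface Segregation Principle (ISP)

Interface Segregation Principle (ISP)


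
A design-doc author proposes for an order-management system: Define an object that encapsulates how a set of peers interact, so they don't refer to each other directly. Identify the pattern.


This matches the Mediator pattern

Mediator


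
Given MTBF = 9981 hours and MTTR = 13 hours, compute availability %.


Availability = MTBF / (MTBF + MTTR)
Availability = 9981 / (9981 + 13)
Availability = 9981 / 9994
Availability = 99.8699%

99.8699%


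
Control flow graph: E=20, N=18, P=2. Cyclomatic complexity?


Formula: V(G) = E - N + 2P
V(G) = 20 - 18 + 2*2
V(G) = 2 + 4
V(G) = 6

6


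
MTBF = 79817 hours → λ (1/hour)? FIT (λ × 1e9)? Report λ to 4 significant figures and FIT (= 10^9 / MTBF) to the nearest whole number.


Formula: λ = 1 / MTBF; FIT = λ × 1e9 = 1e9 / MTBF
λ = 1 / 79817 ≈ 1.253e-05 failures/hour
FIT = 1e9 / 79817 ≈ 12529 failures per 1e9 hours (nearest whole number)

λ = 1.253e-05 /h, FIT = 12529


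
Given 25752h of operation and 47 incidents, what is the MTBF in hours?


Formula: MTBF = Total operating time / Number of failures
MTBF = 25752 / 47
MTBF = 547.91 hours

547.91 hours


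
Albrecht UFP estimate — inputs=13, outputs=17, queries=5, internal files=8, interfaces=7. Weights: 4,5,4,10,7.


UFP = EI*4 + EO*5 + EQ*4 + ILF*10 + EIF*7
UFP = 13*4 + 17*5 + 5*4 + 8*10 + 7*7
UFP = 52 + 85 + 20 + 80 + 49
UFP = 286

286


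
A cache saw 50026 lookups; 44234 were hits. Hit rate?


Formula: hit rate = hits / (hits + misses) * 100
hit rate = 44234 / (44234 + 5792) * 100
hit rate = 44234 / 50026 * 100
hit rate = 88.42%

88.42%


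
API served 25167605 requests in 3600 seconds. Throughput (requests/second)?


Formula: throughput = requests / seconds
throughput = 25167605 / 3600
throughput = 6991.0 requests/second

6991.0 requests/second


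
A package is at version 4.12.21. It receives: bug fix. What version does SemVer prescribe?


Current: 4.12.21
Change category: 'bug fix' → patch bump
SemVer rule: patch bump → increment PATCH (MAJOR and MINOR unchanged)
New: 4.12.22

4.12.22


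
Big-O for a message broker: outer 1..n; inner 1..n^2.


Reasoning: n times n^2
Complexity: O(n^3)

O(n^3)


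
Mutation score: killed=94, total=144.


Mutation score = killed / total * 100
Mutation score = 94 / 144 * 100
Mutation score = 65.28%

65.28%


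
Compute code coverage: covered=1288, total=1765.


Coverage = covered / total * 100
Coverage = 1288 / 1765 * 100
Coverage = 72.97%

72.97%


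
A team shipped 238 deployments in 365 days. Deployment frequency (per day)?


Formula: deployments per day = releases / days
= 238 / 365
= 0.652 deploys/day
(equivalently, 4.56 deploys/week)

0.652 deploys/day


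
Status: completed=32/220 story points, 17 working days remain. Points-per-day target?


Formula: Required rate = Remaining points / Days left
Remaining = 220 - 32 = 188 points
Required rate = 188 / 17 = 11.06 points/day

11.06 points/day


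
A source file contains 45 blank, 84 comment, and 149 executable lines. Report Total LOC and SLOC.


Total LOC = blank + comment + code
Total LOC = 45 + 84 + 149 = 278
SLOC (source only) = code = 149

Total LOC: 278, SLOC: 149


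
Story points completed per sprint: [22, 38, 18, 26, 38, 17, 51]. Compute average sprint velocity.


Formula: Avg velocity = Total points / Number of sprints
Points: [22, 38, 18, 26, 38, 17, 51]
Sum = 22 + 38 + 18 + 26 + 38 + 17 + 51 = 210
Avg velocity = 210 / 7 = 30.0 points/sprint

30.0 points/sprint


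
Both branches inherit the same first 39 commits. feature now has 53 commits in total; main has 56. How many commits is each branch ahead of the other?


Common ancestor: commit #39
feature commits after divergence: 53 - 39 = 14
main commits after divergence: 56 - 39 = 17
feature is 14 commits ahead of main
main is 17 commits ahead of feature

feature ahead: 14, main ahead: 17


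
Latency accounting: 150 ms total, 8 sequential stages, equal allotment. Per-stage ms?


Formula: per_stage = total_budget / stages
per_stage = 150 / 8
per_stage = 18.75 ms

18.75 ms


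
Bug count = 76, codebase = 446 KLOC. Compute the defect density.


Defect density = defects / KLOC
Defect density = 76 / 446
Defect density = 0.17 defects/KLOC

0.17 defects/KLOC


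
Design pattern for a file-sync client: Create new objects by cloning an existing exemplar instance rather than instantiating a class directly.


This matches the Prototype pattern

Prototype


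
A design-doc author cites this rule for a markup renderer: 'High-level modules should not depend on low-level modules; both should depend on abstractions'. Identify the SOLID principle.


This describes the Dependency Inversion Principle (DIP)

Dependency Inversion Principle (DIP)


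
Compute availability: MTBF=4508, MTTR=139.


Availability = MTBF / (MTBF + MTTR)
Availability = 4508 / (4508 + 139)
Availability = 4508 / 4647
Availability = 97.0088%

97.0088%


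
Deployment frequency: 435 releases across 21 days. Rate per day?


Formula: deployments per day = releases / days
= 435 / 21
= 20.714 deploys/day
(equivalently, 145.0 deploys/week)

20.714 deploys/day


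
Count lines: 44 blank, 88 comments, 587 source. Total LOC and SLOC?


Total LOC = blank + comment + code
Total LOC = 44 + 88 + 587 = 719
SLOC (source only) = code = 587

Total LOC: 719, SLOC: 587


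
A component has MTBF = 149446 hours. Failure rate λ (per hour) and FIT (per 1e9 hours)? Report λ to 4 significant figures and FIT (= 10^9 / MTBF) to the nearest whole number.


Formula: λ = 1 / MTBF; FIT = λ × 1e9 = 1e9 / MTBF
λ = 1 / 149446 ≈ 6.691e-06 failures/hour
FIT = 1e9 / 149446 ≈ 6691 failures per 1e9 hours (nearest whole number)

λ = 6.691e-06 /h, FIT = 6691


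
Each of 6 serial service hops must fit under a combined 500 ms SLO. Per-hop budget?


Formula: per_stage = total_budget / stages
per_stage = 500 / 6
per_stage = 83.33 ms

83.33 ms


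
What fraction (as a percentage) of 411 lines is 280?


Coverage = covered / total * 100
Coverage = 280 / 411 * 100
Coverage = 68.13%

68.13%


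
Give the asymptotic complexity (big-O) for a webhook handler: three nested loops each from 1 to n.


Reasoning: three levels of nesting over n
Complexity: O(n^3)

O(n^3)


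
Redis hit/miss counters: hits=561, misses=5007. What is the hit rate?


Formula: hit rate = hits / (hits + misses) * 100
hit rate = 561 / (561 + 5007) * 100
hit rate = 561 / 5568 * 100
hit rate = 10.08%

10.08%


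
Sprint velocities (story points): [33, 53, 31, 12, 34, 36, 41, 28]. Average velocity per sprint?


Formula: Avg velocity = Total points / Number of sprints
Points: [33, 53, 31, 12, 34, 36, 41, 28]
Sum = 33 + 53 + 31 + 12 + 34 + 36 + 41 + 28 = 268
Avg velocity = 268 / 8 = 33.5 points/sprint

33.5 points/sprint


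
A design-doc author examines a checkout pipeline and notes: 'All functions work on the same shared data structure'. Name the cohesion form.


Reasoning: Functions share data
Type: Communicational cohesion

Communicational cohesion


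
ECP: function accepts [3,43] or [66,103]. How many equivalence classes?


Valid ranges: [3,43] and [66,103]
Class 1: x < 3 — invalid
Class 2: 3 ≤ x ≤ 43 — valid
Class 3: 43 < x < 66 — invalid (gap between ranges)
Class 4: 66 ≤ x ≤ 103 — valid
Class 5: x > 103 — invalid
Total equivalence classes: 5

5 equivalence classes


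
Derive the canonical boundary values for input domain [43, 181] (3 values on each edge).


Range: [43, 181]
Boundaries: just below min, min, min+1, max-1, max, just above max
Values: [42, 43, 44, 180, 181, 182]

[42, 43, 44, 180, 181, 182]


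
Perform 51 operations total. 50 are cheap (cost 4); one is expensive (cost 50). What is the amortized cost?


Formula: Amortized cost = Total cost / Operations
Total cost = (50 * 4) + (1 * 50)
Total cost = 200 + 50 = 250
Amortized = 250 / 51 = 4.902

4.902


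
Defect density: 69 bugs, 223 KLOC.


Defect density = defects / KLOC
Defect density = 69 / 223
Defect density = 0.309 defects/KLOC

0.309 defects/KLOC


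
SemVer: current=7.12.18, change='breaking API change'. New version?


Current: 7.12.18
Change category: 'breaking API change' → major bump
SemVer rule: major bump → increment MAJOR, reset MINOR and PATCH to 0
New: 8.0.0

8.0.0


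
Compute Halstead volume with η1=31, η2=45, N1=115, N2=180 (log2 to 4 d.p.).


Formula: V = N * log2(η), where N = N1 + N2 and η = η1 + η2
η = 31 + 45 = 76
N = 115 + 180 = 295
log2(76) ≈ 6.2479
V = 295 * 6.2479 = 1843.13

1843.13


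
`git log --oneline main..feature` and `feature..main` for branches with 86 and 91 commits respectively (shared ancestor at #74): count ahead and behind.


Common ancestor: commit #74
feature commits after divergence: 86 - 74 = 12
main commits after divergence: 91 - 74 = 17
feature is 12 commits ahead of main
main is 17 commits ahead of feature

feature ahead: 12, main ahead: 17


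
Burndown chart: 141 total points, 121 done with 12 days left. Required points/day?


Formula: Required rate = Remaining points / Days left
Remaining = 141 - 121 = 20 points
Required rate = 20 / 12 = 1.67 points/day

1.67 points/day


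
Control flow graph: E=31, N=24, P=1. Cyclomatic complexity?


Formula: V(G) = E - N + 2P
V(G) = 31 - 24 + 2*1
V(G) = 7 + 2
V(G) = 9

9
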